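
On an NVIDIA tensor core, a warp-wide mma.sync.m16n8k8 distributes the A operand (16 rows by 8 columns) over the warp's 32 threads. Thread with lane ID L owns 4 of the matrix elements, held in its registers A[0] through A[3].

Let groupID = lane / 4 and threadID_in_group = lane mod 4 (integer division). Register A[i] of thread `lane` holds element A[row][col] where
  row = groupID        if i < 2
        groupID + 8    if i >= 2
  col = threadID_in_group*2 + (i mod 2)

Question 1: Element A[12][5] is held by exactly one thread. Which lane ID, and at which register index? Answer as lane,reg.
r=12⇒gr=4,Rb=1  c=5⇒th=2,odd=1
L=4*4+2=18  i=1*2+1=3

18,3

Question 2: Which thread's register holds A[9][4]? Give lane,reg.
r:9=>grp=1,rB=1  c:4=>tig=2,lo=0
L=1*4+2=6  i=1*2+0=2

6,2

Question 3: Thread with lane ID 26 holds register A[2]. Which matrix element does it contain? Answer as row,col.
14,4

L=26->g=26>>2=6, t=26&3=2
[2]->row 6+8=14  col 2·2+0=4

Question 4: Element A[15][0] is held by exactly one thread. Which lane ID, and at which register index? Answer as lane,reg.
r=15->g=7,rb=1  c=0->t=0,b0=0
L=7*4+0=28  i=1*2+0=2

28,2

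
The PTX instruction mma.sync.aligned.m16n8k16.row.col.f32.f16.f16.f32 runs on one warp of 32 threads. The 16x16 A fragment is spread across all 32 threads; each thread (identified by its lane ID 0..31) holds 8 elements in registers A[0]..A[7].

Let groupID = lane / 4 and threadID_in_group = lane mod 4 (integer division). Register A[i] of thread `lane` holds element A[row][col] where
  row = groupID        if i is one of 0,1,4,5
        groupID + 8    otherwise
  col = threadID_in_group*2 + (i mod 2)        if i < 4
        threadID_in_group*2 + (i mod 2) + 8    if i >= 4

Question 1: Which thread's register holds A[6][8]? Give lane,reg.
24,4

r=6->g=6,rb=0  c=8->cb=1,t=0,b0=0
L=6*4+0=24  i=1*4+0*2+0=4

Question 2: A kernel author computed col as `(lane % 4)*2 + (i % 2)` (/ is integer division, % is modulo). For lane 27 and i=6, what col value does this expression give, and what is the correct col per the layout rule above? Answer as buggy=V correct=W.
`(lane % 4)*2 + (i % 2)`[27,6]⇒6
27: gr=6,th=3
[6] (6+8,3*2+0+8) = (14,14)
col: 6 vs 14

buggy=6 correct=14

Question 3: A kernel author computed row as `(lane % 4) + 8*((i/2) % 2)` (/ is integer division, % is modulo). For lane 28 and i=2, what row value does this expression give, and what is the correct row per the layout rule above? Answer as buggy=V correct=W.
`(lane % 4) + 8*((i/2) % 2)`[28,2]->8
lane 28->28/4=7, 28 mod 4=0
i=2  r:7+8->15  c:2·0+0+0->0
row: 8 vs 15

buggy=8 correct=15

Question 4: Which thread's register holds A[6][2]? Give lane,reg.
r=6->g=6,rb=0  c=2->cb=0,t=1,b0=0
L=6*4+1=25  i=0*4+0*2+0=0

25,0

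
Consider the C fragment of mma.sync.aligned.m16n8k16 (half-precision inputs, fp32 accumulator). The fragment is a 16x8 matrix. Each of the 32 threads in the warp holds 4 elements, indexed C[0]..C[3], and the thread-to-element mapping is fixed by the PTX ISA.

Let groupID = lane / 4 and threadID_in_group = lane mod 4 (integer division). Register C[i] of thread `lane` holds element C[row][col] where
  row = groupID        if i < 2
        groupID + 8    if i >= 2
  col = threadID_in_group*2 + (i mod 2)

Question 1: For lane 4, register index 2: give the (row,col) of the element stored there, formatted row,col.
9,0

lane 4→4/4=1, 4 mod 4=0
i=2  r:1+8→9  c:2·0+0→0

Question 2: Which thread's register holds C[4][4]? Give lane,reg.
r=4→G=4,rhi=0  c=4→T=2,p=0
L=4*4+2=18  i=0*2+0=0

18,0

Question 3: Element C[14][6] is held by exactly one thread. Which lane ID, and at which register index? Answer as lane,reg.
27,2

r=14⇒gr=6,Rb=1  c=6⇒th=3,odd=0
L=6*4+3=27  i=1*2+0=2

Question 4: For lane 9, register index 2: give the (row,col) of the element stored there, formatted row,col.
lane 9: G=2 (9/4), T=1 (9%4)
i=2: r=2+8=10, c=1*2+0=2

10,2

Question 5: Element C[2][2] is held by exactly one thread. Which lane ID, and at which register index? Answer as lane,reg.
r=2->g=2,rb=0  c=2->t=1,b0=0
L=2*4+1=9  i=0*2+0=0

9,0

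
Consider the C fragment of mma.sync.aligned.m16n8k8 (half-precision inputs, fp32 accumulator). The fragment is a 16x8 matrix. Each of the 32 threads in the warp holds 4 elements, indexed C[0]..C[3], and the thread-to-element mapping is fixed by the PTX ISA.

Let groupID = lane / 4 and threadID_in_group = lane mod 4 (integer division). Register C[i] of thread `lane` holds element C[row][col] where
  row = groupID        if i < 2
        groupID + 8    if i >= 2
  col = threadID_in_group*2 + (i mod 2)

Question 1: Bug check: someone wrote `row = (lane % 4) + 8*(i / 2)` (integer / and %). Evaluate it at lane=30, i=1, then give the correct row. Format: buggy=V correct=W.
buggy=2 correct=7

`(lane % 4) + 8*(i / 2)`[30,1]⇒2
lane 30: gr=7 (30/4), th=2 (30%4)
i=1: r=7+0=7, c=2*2+1=5
row: 2 vs 7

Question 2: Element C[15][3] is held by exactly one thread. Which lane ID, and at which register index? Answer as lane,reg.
r: 15->gid=7,r8=1  c: 3->tid=1,i&1=1
L=7*4+1=29  i=1*2+1=3

29,3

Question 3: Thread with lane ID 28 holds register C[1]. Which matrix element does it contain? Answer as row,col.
L=28⇒gr=28>>2=7, th=28&3=0
[1]⇒row 7+0=7  col 0·2+1=1

7,1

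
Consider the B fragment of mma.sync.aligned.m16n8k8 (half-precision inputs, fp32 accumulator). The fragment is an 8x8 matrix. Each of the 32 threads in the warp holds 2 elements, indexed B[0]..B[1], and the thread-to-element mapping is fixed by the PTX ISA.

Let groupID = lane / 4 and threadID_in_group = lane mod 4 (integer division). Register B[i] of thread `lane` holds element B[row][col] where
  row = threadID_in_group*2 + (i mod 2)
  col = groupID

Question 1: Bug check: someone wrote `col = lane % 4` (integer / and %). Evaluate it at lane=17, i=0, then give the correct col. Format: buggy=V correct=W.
buggy=1 correct=4

`lane % 4`[17,0]->1
17: gid=4,tid=1
[0] (1*2+0,4) = (2,4)
col: 1 vs 4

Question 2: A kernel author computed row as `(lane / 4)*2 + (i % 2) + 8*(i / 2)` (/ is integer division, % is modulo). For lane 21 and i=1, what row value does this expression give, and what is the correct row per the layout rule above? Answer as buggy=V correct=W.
`(lane / 4)*2 + (i % 2) + 8*(i / 2)`[21,1]->11
21: g=5,t=1
[1] (1*2+1,5) = (3,5)
row: 11 vs 3

buggy=11 correct=3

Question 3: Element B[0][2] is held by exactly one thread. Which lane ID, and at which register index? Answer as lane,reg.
8,0

c=2⇒gr=2  r=0⇒th=0,odd=0
L=2*4+0=8  i=0=0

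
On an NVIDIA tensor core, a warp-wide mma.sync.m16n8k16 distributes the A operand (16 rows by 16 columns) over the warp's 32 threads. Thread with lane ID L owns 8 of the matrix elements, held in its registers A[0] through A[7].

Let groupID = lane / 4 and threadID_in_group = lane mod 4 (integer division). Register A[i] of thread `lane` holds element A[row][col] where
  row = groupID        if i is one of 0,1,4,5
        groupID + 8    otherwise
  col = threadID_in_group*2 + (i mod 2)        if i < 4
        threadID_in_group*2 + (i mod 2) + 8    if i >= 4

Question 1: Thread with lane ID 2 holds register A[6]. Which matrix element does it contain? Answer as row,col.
2: gr=0,th=2
[6] (0+8,2*2+0+8) = (8,12)

8,12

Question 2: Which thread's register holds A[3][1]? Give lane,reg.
12,1

r:3=>grp=3,rB=0  c:1=>cB=0,tig=0,lo=1
L=3*4+0=12  i=0*4+0*2+1=1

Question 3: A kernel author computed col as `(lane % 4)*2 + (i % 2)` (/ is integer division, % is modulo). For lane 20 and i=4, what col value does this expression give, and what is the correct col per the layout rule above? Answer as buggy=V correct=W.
`(lane % 4)*2 + (i % 2)`[20,4]→0
20: G=5,T=0
[4] (5+0,0*2+0+8) = (5,8)
col: 0 vs 8

buggy=0 correct=8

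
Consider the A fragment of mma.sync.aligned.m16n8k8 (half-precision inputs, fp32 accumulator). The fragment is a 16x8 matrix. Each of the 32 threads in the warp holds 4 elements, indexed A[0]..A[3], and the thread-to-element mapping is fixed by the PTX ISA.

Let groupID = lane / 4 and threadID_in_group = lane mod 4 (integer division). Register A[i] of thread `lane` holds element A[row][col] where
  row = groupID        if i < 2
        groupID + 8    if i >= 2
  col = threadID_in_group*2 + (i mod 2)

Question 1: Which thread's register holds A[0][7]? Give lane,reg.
r=0→G=0,rhi=0  c=7→T=3,p=1
L=0*4+3=3  i=0*2+1=1

3,1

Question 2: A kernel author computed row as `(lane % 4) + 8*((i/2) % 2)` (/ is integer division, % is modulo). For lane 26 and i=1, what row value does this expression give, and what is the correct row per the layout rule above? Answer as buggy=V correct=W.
`(lane % 4) + 8*((i/2) % 2)`[26,1]⇒2
lane 26⇒26/4=6, 26 mod 4=2
i=1  r:6+0⇒6  c:2·2+1⇒5
row: 2 vs 6

buggy=2 correct=6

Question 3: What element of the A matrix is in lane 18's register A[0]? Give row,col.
lane 18->18/4=4, 18 mod 4=2
i=0  r:4+0->4  c:2·2+0->4

4,4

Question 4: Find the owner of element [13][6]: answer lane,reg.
r=13->g=5,rb=1  c=6->t=3,b0=0
L=5*4+3=23  i=1*2+0=2

23,2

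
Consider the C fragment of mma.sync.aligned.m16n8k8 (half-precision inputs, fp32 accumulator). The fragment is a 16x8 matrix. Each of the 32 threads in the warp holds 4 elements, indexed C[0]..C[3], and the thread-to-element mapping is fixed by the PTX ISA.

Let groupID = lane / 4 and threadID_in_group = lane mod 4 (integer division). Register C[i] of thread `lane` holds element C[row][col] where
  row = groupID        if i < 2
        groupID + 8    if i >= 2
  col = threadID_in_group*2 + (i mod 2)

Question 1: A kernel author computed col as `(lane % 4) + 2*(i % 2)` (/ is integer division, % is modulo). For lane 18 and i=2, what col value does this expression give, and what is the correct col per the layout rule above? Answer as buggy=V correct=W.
`(lane % 4) + 2*(i % 2)`[18,2]->2
18: g=4,t=2
[2] (4+8,2*2+0) = (12,4)
col: 2 vs 4

buggy=2 correct=4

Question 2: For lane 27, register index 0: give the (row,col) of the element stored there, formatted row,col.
L=27⇒gr=27>>2=6, th=27&3=3
[0]⇒row 6+0=6  col 3·2+0=6

6,6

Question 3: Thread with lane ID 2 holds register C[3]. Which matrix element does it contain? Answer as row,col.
L=2=>grp=2>>2=0, tig=2&3=2
[3]=>row 0+8=8  col 2·2+1=5

8,5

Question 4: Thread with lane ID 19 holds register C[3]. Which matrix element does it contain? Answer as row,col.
12,7

L=19->g=19>>2=4, t=19&3=3
[3]->row 4+8=12  col 3·2+1=7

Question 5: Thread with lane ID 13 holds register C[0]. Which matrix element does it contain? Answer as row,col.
3,2

13: G=3,T=1
[0] (3+0,1*2+0) = (3,2)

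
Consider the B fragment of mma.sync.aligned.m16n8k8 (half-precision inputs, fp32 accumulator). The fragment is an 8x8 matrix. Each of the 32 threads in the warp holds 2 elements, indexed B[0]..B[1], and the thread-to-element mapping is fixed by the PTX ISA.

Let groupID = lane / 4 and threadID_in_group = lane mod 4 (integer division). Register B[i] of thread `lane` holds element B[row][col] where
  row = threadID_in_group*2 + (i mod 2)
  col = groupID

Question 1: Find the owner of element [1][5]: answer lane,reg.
c:5=>grp=5  r:1=>tig=0,lo=1
L=5*4+0=20  i=1=1

20,1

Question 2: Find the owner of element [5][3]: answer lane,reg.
c: 3->gid=3  r: 5->tid=2,i&1=1
L=3*4+2=14  i=1=1

14,1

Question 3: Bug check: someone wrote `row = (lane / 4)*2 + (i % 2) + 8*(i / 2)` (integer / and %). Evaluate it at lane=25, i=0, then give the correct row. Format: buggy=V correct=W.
`(lane / 4)*2 + (i % 2) + 8*(i / 2)`[25,0]->12
lane 25: gid=6 (25/4), tid=1 (25%4)
i=0: r=1*2+0=2, c=gid=6
row: 12 vs 2

buggy=12 correct=2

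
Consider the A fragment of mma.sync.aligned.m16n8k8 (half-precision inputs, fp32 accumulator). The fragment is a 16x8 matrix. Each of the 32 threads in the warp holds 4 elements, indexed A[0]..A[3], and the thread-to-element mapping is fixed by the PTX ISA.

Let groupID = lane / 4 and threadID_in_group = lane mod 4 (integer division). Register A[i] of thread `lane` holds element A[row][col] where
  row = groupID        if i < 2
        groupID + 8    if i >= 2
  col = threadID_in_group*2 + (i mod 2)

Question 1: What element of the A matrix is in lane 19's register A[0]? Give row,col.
lane 19->19/4=4, 19 mod 4=3
i=0  r:4+0->4  c:2·3+0->6

4,6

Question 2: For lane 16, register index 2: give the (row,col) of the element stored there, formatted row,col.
lane 16->16/4=4, 16 mod 4=0
i=2  r:4+8->12  c:2·0+0->0

12,0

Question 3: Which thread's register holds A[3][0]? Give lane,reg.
12,0

r: 3->gid=3,r8=0  c: 0->tid=0,i&1=0
L=3*4+0=12  i=0*2+0=0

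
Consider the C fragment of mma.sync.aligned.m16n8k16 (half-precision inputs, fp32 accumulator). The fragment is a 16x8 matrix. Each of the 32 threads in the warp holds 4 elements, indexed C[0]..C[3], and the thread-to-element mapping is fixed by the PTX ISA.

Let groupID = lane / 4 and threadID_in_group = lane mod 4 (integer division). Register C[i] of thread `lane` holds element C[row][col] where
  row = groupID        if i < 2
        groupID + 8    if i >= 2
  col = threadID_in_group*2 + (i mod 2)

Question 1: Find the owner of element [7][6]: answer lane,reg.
31,0

r=7⇒gr=7,Rb=0  c=6⇒th=3,odd=0
L=7*4+3=31  i=0*2+0=0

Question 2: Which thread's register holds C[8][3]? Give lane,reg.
1,3

r: 8->gid=0,r8=1  c: 3->tid=1,i&1=1
L=0*4+1=1  i=1*2+1=3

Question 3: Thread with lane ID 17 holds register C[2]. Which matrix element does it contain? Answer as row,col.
17: g=4,t=1
[2] (4+8,1*2+0) = (12,2)

12,2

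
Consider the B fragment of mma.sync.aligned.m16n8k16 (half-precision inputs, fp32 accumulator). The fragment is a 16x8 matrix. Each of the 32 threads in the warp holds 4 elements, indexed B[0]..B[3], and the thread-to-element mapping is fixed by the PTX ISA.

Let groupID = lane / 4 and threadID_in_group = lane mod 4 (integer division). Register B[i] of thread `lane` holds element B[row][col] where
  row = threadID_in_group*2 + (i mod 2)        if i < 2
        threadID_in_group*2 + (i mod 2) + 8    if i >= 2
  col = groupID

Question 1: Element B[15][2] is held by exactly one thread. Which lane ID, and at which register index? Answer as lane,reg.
11,3

c=2->g=2  r=15->rb=1,t=3,b0=1
L=2*4+3=11  i=1*2+1=3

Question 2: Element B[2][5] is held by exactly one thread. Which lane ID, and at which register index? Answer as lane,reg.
c:5=>grp=5  r:2=>rB=0,tig=1,lo=0
L=5*4+1=21  i=0*2+0=0

21,0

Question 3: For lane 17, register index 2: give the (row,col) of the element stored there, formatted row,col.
17: gid=4,tid=1
[2] (1*2+0+8,4) = (10,4)

10,4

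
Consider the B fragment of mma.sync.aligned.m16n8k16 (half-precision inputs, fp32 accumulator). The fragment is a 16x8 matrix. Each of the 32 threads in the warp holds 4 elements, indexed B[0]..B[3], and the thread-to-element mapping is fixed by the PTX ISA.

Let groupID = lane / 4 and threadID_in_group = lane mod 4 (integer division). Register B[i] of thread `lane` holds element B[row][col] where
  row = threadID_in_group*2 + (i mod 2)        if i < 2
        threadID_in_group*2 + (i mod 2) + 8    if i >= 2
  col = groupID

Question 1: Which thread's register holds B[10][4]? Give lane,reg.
17,2

c=4->g=4  r=10->rb=1,t=1,b0=0
L=4*4+1=17  i=1*2+0=2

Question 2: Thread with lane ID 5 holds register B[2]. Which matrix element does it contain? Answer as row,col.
10,1

L=5->g=5>>2=1, t=5&3=1
[2]->row 1·2+0+8=10  col g=1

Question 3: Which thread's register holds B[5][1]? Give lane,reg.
6,1

c=1→G=1  r=5→rhi=0,T=2,p=1
L=1*4+2=6  i=0*2+1=1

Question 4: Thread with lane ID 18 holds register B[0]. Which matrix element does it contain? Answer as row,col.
L=18→G=18>>2=4, T=18&3=2
[0]→row 2·2+0+0=4  col G=4

4,4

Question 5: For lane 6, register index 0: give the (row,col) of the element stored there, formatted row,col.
L=6→G=6>>2=1, T=6&3=2
[0]→row 2·2+0+0=4  col G=1

4,1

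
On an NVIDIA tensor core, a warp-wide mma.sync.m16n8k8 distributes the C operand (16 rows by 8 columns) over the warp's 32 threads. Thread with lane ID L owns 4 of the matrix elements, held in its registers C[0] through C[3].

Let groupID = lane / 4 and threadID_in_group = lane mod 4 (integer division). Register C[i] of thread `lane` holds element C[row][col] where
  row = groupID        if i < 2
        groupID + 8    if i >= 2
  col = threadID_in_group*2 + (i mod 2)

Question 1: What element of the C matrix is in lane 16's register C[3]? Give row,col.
lane 16: grp=4 (16/4), tig=0 (16%4)
i=3: r=4+8=12, c=0*2+1=1

12,1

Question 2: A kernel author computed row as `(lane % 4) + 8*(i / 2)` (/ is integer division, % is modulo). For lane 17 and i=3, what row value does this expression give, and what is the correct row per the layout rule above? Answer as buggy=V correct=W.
buggy=9 correct=12

`(lane % 4) + 8*(i / 2)`[17,3]→9
L=17→G=17>>2=4, T=17&3=1
[3]→row 4+8=12  col 1·2+1=3
row: 9 vs 12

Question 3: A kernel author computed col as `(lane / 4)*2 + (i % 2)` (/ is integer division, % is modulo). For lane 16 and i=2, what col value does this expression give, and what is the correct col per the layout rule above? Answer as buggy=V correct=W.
`(lane / 4)*2 + (i % 2)`[16,2]⇒8
lane 16: gr=4 (16/4), th=0 (16%4)
i=2: r=4+8=12, c=0*2+0=0
col: 8 vs 0

buggy=8 correct=0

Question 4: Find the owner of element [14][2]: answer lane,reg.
r=14→G=6,rhi=1  c=2→T=1,p=0
L=6*4+1=25  i=1*2+0=2

25,2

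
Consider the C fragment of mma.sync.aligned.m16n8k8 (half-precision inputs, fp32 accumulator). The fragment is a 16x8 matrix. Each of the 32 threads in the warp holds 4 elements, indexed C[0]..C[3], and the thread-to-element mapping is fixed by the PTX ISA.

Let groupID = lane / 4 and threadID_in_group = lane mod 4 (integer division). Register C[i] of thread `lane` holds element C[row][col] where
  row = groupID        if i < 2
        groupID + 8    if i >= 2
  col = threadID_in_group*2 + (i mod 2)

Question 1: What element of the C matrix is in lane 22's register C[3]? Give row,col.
13,5

lane 22→22/4=5, 22 mod 4=2
i=3  r:5+8→13  c:2·2+1→5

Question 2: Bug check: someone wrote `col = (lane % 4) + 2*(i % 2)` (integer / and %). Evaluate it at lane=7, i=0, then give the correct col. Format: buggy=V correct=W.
`(lane % 4) + 2*(i % 2)`[7,0]->3
7: g=1,t=3
[0] (1+0,3*2+0) = (1,6)
col: 3 vs 6

buggy=3 correct=6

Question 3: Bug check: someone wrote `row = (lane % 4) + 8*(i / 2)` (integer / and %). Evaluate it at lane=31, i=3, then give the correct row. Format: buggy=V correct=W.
buggy=11 correct=15

`(lane % 4) + 8*(i / 2)`[31,3]->11
L=31->gid=31>>2=7, tid=31&3=3
[3]->row 7+8=15  col 3·2+1=7
row: 11 vs 15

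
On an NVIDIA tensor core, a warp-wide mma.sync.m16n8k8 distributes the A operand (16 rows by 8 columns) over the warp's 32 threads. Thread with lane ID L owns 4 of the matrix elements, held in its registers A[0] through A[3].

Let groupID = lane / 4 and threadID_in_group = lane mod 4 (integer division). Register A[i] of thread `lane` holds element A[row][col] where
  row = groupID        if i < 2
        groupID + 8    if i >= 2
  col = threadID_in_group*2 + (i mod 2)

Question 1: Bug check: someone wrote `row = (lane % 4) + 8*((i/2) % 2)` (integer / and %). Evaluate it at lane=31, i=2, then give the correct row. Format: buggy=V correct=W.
buggy=11 correct=15

`(lane % 4) + 8*((i/2) % 2)`[31,2]⇒11
31: gr=7,th=3
[2] (7+8,3*2+0) = (15,6)
row: 11 vs 15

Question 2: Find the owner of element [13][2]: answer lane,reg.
r=13->g=5,rb=1  c=2->t=1,b0=0
L=5*4+1=21  i=1*2+0=2

21,2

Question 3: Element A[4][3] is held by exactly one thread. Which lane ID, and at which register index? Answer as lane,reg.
17,1

r:4=>grp=4,rB=0  c:3=>tig=1,lo=1
L=4*4+1=17  i=0*2+1=1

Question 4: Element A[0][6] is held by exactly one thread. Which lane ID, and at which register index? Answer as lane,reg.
r=0→G=0,rhi=0  c=6→T=3,p=0
L=0*4+3=3  i=0*2+0=0

3,0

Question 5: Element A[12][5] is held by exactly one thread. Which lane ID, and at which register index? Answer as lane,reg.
18,3

r: 12->gid=4,r8=1  c: 5->tid=2,i&1=1
L=4*4+2=18  i=1*2+1=3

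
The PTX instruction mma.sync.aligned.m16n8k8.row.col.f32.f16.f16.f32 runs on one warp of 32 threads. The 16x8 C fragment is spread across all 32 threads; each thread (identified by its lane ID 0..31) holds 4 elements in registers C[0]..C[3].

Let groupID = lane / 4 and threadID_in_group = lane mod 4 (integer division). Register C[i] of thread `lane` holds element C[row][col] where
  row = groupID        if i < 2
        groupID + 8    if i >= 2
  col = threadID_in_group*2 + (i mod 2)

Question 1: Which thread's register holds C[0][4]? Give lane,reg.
r: 0->gid=0,r8=0  c: 4->tid=2,i&1=0
L=0*4+2=2  i=0*2+0=0

2,0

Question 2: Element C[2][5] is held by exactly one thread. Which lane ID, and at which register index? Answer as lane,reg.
r: 2->gid=2,r8=0  c: 5->tid=2,i&1=1
L=2*4+2=10  i=0*2+1=1

10,1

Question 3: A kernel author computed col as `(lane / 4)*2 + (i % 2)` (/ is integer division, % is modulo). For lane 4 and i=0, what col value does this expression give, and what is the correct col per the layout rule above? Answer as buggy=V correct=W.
`(lane / 4)*2 + (i % 2)`[4,0]->2
lane 4->4/4=1, 4 mod 4=0
i=0  r:1+0->1  c:2·0+0->0
col: 2 vs 0

buggy=2 correct=0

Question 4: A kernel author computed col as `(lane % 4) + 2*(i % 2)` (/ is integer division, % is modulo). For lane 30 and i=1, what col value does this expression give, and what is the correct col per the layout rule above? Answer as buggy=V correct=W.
buggy=4 correct=5

`(lane % 4) + 2*(i % 2)`[30,1]=>4
L=30=>grp=30>>2=7, tig=30&3=2
[1]=>row 7+0=7  col 2·2+1=5
col: 4 vs 5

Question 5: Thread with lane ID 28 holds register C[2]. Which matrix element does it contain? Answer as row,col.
lane 28: gid=7 (28/4), tid=0 (28%4)
i=2: r=7+8=15, c=0*2+0=0

15,0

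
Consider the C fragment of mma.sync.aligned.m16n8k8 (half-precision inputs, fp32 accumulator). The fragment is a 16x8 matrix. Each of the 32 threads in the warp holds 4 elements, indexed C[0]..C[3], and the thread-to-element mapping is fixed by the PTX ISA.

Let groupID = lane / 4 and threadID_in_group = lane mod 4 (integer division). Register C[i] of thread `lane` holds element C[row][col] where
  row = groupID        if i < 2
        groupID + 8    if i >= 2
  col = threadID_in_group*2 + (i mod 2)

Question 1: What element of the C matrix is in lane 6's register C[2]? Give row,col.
9,4

L=6⇒gr=6>>2=1, th=6&3=2
[2]⇒row 1+8=9  col 2·2+0=4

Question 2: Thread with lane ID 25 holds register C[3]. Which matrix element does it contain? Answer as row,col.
14,3

L=25->g=25>>2=6, t=25&3=1
[3]->row 6+8=14  col 1·2+1=3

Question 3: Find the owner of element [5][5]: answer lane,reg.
22,1

r=5->g=5,rb=0  c=5->t=2,b0=1
L=5*4+2=22  i=0*2+1=1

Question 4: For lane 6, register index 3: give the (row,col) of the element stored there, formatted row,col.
6: g=1,t=2
[3] (1+8,2*2+1) = (9,5)

9,5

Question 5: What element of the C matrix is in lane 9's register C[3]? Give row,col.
10,3

lane 9=>9/4=2, 9 mod 4=1
i=3  r:2+8=>10  c:2·1+1=>3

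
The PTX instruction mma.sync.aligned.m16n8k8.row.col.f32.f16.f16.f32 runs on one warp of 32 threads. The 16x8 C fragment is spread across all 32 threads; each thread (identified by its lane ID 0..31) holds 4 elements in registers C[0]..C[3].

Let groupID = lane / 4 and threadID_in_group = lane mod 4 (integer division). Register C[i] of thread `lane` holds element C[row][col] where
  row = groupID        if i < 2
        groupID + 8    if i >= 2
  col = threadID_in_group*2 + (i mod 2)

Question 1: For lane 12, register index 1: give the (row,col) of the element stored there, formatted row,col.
3,1

L=12->gid=12>>2=3, tid=12&3=0
[1]->row 3+0=3  col 0·2+1=1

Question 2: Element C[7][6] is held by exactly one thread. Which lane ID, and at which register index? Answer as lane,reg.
31,0

r:7=>grp=7,rB=0  c:6=>tig=3,lo=0
L=7*4+3=31  i=0*2+0=0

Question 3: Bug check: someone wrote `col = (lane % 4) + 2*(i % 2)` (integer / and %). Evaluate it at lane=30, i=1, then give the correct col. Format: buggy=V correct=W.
buggy=4 correct=5

`(lane % 4) + 2*(i % 2)`[30,1]->4
L=30->g=30>>2=7, t=30&3=2
[1]->row 7+0=7  col 2·2+1=5
col: 4 vs 5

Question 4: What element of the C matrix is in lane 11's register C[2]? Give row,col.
lane 11: g=2 (11/4), t=3 (11%4)
i=2: r=2+8=10, c=3*2+0=6

10,6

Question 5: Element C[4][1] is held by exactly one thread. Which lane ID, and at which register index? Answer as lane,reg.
16,1

r=4->g=4,rb=0  c=1->t=0,b0=1
L=4*4+0=16  i=0*2+1=1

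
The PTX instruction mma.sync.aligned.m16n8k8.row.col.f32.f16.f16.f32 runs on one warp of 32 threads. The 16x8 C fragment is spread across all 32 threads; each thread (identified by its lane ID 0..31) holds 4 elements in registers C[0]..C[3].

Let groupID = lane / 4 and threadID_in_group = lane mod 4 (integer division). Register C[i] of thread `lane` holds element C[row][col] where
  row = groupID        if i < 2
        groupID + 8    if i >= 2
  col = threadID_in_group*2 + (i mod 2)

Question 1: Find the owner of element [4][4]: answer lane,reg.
18,0

r=4⇒gr=4,Rb=0  c=4⇒th=2,odd=0
L=4*4+2=18  i=0*2+0=0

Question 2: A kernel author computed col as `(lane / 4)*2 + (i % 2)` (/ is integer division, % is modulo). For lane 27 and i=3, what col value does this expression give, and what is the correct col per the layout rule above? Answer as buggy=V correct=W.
buggy=13 correct=7

`(lane / 4)*2 + (i % 2)`[27,3]->13
lane 27->27/4=6, 27 mod 4=3
i=3  r:6+8->14  c:2·3+1->7
col: 13 vs 7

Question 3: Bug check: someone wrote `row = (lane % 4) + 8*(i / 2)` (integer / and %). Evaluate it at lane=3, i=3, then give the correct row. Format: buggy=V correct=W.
buggy=11 correct=8

`(lane % 4) + 8*(i / 2)`[3,3]->11
lane 3: g=0 (3/4), t=3 (3%4)
i=3: r=0+8=8, c=3*2+1=7
row: 11 vs 8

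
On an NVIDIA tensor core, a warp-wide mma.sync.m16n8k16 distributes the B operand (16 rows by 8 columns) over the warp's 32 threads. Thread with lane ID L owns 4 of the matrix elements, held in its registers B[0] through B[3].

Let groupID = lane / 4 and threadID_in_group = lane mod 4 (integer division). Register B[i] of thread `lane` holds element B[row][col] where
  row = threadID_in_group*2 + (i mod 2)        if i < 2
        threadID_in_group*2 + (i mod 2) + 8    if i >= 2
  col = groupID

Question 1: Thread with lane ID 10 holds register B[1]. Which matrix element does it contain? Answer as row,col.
L=10→G=10>>2=2, T=10&3=2
[1]→row 2·2+1+0=5  col G=2

5,2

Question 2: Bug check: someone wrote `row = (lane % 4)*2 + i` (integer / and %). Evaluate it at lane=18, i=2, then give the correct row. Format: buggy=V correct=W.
buggy=6 correct=12

`(lane % 4)*2 + i`[18,2]=>6
lane 18: grp=4 (18/4), tig=2 (18%4)
i=2: r=2*2+0+8=12, c=grp=4
row: 6 vs 12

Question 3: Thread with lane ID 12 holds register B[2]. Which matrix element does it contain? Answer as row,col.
12: grp=3,tig=0
[2] (0*2+0+8,3) = (8,3)

8,3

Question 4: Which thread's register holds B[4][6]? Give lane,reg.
c: 6->gid=6  r: 4->r8=0,tid=2,i&1=0
L=6*4+2=26  i=0*2+0=0

26,0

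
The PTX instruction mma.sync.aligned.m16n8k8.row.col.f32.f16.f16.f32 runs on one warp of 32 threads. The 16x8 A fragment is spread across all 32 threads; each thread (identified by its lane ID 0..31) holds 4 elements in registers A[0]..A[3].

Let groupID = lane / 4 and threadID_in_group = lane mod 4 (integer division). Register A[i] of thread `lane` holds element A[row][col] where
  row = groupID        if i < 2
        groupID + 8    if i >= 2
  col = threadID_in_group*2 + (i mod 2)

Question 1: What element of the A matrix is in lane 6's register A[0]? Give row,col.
1,4

lane 6->6/4=1, 6 mod 4=2
i=0  r:1+0->1  c:2·2+0->4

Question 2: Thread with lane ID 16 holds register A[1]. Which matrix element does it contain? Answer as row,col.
4,1

lane 16→16/4=4, 16 mod 4=0
i=1  r:4+0→4  c:2·0+1→1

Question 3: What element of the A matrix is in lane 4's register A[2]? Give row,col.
lane 4->4/4=1, 4 mod 4=0
i=2  r:1+8->9  c:2·0+0->0

9,0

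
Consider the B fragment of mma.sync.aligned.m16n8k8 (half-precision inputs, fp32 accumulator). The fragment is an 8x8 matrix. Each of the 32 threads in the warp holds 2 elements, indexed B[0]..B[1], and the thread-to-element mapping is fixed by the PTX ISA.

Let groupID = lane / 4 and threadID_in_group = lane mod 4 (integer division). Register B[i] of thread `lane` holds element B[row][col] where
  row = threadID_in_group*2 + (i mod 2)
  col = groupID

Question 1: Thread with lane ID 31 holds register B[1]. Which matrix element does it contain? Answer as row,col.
lane 31: g=7 (31/4), t=3 (31%4)
i=1: r=3*2+1=7, c=g=7

7,7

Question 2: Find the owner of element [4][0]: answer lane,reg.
2,0

c=0->g=0  r=4->t=2,b0=0
L=0*4+2=2  i=0=0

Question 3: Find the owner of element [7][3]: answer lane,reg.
15,1

c: 3->gid=3  r: 7->tid=3,i&1=1
L=3*4+3=15  i=1=1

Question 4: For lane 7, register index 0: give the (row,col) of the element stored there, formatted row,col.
L=7→G=7>>2=1, T=7&3=3
[0]→row 3·2+0=6  col G=1

6,1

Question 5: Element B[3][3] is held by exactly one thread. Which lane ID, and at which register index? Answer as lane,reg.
c=3⇒gr=3  r=3⇒th=1,odd=1
L=3*4+1=13  i=1=1

13,1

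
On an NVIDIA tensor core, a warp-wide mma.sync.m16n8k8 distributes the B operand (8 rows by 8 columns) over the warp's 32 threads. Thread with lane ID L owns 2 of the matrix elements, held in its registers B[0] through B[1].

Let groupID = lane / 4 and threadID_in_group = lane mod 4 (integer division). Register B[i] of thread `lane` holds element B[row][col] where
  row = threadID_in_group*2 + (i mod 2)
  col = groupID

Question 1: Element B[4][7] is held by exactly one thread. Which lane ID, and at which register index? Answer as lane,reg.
c: 7->gid=7  r: 4->tid=2,i&1=0
L=7*4+2=30  i=0=0

30,0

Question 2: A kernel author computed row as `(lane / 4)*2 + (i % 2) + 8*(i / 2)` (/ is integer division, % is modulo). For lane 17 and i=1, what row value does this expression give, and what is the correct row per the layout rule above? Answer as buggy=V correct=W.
`(lane / 4)*2 + (i % 2) + 8*(i / 2)`[17,1]->9
lane 17->17/4=4, 17 mod 4=1
i=1  r:2·1+1->3  c:4
row: 9 vs 3

buggy=9 correct=3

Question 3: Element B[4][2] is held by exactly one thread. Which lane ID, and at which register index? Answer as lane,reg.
10,0

c=2->g=2  r=4->t=2,b0=0
L=2*4+2=10  i=0=0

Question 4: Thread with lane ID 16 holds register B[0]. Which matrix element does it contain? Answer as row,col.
lane 16=>16/4=4, 16 mod 4=0
i=0  r:2·0+0=>0  c:4

0,4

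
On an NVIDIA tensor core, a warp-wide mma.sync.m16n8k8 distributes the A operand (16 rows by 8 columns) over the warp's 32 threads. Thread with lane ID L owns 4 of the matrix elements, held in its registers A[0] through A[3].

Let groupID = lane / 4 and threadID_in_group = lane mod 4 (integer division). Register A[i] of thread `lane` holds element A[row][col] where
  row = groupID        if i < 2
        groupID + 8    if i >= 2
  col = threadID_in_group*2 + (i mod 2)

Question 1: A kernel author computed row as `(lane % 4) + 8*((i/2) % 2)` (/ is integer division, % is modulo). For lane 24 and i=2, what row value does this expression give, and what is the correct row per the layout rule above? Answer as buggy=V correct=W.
`(lane % 4) + 8*((i/2) % 2)`[24,2]->8
lane 24->24/4=6, 24 mod 4=0
i=2  r:6+8->14  c:2·0+0->0
row: 8 vs 14

buggy=8 correct=14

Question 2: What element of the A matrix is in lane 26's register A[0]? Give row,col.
6,4

26: G=6,T=2
[0] (6+0,2*2+0) = (6,4)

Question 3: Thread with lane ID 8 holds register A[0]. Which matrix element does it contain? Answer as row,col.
8: G=2,T=0
[0] (2+0,0*2+0) = (2,0)

2,0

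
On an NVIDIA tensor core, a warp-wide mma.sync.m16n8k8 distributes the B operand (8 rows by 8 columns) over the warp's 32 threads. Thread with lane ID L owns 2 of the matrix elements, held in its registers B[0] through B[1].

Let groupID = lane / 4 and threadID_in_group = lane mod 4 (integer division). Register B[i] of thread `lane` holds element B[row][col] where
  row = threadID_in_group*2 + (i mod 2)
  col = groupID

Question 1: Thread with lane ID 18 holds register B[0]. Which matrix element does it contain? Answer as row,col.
lane 18->18/4=4, 18 mod 4=2
i=0  r:2·2+0->4  c:4

4,4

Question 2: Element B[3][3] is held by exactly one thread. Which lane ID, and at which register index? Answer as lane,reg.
13,1

c=3→G=3  r=3→T=1,p=1
L=3*4+1=13  i=1=1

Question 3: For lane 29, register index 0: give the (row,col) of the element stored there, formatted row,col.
29: g=7,t=1
[0] (1*2+0,7) = (2,7)

2,7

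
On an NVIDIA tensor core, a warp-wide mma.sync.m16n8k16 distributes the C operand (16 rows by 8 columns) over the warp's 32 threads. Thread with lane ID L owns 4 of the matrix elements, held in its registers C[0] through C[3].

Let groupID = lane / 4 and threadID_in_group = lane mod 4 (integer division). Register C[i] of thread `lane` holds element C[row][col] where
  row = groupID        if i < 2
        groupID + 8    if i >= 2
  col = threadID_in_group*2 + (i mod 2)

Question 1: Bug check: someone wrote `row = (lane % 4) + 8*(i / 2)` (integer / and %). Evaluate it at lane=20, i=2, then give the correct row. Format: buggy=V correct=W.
`(lane % 4) + 8*(i / 2)`[20,2]⇒8
lane 20⇒20/4=5, 20 mod 4=0
i=2  r:5+8⇒13  c:2·0+0⇒0
row: 8 vs 13

buggy=8 correct=13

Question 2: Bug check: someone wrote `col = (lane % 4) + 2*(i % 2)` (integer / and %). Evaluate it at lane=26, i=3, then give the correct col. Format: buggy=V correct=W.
buggy=4 correct=5

`(lane % 4) + 2*(i % 2)`[26,3]→4
lane 26→26/4=6, 26 mod 4=2
i=3  r:6+8→14  c:2·2+1→5
col: 4 vs 5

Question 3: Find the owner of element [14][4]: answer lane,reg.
r:14=>grp=6,rB=1  c:4=>tig=2,lo=0
L=6*4+2=26  i=1*2+0=2

26,2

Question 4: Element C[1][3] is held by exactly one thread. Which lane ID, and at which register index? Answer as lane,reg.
5,1

r=1->g=1,rb=0  c=3->t=1,b0=1
L=1*4+1=5  i=0*2+1=1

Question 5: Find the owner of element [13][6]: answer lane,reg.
23,2

r=13→G=5,rhi=1  c=6→T=3,p=0
L=5*4+3=23  i=1*2+0=2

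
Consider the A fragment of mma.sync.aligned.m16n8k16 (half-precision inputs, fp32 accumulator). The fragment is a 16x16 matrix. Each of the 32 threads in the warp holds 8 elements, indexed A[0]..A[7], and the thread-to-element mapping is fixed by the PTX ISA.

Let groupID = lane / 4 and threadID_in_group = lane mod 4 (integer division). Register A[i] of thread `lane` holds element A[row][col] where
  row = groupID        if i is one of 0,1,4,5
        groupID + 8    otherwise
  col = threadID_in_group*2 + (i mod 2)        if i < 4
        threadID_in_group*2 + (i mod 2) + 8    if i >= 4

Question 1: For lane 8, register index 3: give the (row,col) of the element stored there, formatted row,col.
L=8=>grp=8>>2=2, tig=8&3=0
[3]=>row 2+8=10  col 0·2+1+0=1

10,1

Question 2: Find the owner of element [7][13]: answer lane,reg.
r:7=>grp=7,rB=0  c:13=>cB=1,tig=2,lo=1
L=7*4+2=30  i=1*4+0*2+1=5

30,5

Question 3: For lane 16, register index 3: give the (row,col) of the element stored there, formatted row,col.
lane 16->16/4=4, 16 mod 4=0
i=3  r:4+8->12  c:2·0+1+0->1

12,1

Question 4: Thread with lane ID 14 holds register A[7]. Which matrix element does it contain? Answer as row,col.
11,13

L=14⇒gr=14>>2=3, th=14&3=2
[7]⇒row 3+8=11  col 2·2+1+8=13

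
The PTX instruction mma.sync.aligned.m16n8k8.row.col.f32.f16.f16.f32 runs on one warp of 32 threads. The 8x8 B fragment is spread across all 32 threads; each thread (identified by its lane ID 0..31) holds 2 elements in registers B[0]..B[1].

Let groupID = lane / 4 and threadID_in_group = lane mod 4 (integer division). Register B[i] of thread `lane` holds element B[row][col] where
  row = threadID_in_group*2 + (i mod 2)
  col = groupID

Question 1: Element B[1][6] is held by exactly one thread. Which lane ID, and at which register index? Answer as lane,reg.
24,1

c:6=>grp=6  r:1=>tig=0,lo=1
L=6*4+0=24  i=1=1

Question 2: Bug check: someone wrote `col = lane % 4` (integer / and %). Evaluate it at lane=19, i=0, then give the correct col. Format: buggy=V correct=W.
`lane % 4`[19,0]→3
lane 19→19/4=4, 19 mod 4=3
i=0  r:2·3+0→6  c:4
col: 3 vs 4

buggy=3 correct=4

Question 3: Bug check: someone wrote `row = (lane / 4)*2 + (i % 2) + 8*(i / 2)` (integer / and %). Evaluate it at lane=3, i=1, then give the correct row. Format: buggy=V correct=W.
buggy=1 correct=7

`(lane / 4)*2 + (i % 2) + 8*(i / 2)`[3,1]⇒1
L=3⇒gr=3>>2=0, th=3&3=3
[1]⇒row 3·2+1=7  col gr=0
row: 1 vs 7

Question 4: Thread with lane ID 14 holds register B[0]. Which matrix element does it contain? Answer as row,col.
lane 14: g=3 (14/4), t=2 (14%4)
i=0: r=2*2+0=4, c=g=3

4,3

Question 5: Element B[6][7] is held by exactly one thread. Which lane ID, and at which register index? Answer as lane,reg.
c=7->g=7  r=6->t=3,b0=0
L=7*4+3=31  i=0=0

31,0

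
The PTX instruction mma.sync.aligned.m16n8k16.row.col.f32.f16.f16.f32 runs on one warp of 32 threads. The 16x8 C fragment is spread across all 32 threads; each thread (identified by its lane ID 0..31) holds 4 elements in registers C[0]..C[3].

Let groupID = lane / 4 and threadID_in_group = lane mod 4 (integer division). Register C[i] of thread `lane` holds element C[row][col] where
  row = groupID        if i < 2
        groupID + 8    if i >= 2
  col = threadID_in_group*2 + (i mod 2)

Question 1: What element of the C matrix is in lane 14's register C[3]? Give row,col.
L=14->g=14>>2=3, t=14&3=2
[3]->row 3+8=11  col 2·2+1=5

11,5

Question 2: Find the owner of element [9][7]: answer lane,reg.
7,3

r: 9->gid=1,r8=1  c: 7->tid=3,i&1=1
L=1*4+3=7  i=1*2+1=3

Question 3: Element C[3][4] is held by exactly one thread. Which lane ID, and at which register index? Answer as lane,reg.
r=3->g=3,rb=0  c=4->t=2,b0=0
L=3*4+2=14  i=0*2+0=0

14,0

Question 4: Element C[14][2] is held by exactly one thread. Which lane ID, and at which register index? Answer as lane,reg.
r:14=>grp=6,rB=1  c:2=>tig=1,lo=0
L=6*4+1=25  i=1*2+0=2

25,2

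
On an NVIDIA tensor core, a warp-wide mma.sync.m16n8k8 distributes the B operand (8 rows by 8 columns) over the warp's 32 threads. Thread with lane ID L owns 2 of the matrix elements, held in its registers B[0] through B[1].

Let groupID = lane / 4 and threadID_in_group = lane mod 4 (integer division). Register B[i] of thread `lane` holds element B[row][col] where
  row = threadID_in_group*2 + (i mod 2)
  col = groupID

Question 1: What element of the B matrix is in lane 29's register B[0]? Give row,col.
2,7

L=29→G=29>>2=7, T=29&3=1
[0]→row 1·2+0=2  col G=7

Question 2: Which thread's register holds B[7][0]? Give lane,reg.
3,1

c=0->g=0  r=7->t=3,b0=1
L=0*4+3=3  i=1=1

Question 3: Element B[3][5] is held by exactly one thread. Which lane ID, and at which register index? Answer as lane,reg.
21,1

c=5→G=5  r=3→T=1,p=1
L=5*4+1=21  i=1=1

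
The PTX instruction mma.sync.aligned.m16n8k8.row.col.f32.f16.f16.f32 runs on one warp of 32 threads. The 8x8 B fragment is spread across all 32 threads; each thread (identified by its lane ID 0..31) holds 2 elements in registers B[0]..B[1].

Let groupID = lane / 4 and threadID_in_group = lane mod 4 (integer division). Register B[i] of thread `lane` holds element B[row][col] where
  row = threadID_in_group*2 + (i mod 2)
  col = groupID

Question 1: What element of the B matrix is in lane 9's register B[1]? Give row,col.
9: gid=2,tid=1
[1] (1*2+1,2) = (3,2)

3,2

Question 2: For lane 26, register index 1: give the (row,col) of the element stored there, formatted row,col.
lane 26: g=6 (26/4), t=2 (26%4)
i=1: r=2*2+1=5, c=g=6

5,6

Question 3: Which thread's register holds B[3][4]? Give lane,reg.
c=4->g=4  r=3->t=1,b0=1
L=4*4+1=17  i=1=1

17,1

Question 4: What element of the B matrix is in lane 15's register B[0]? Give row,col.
lane 15=>15/4=3, 15 mod 4=3
i=0  r:2·3+0=>6  c:3

6,3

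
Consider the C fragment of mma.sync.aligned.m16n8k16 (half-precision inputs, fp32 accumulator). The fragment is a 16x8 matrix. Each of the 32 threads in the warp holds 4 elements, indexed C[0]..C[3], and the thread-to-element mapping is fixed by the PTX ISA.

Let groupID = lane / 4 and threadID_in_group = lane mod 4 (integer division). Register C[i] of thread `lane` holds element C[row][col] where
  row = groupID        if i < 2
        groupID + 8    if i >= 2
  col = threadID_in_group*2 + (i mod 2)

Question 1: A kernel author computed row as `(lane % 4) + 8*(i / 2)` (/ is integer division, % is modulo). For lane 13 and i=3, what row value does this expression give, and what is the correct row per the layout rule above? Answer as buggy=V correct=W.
buggy=9 correct=11

`(lane % 4) + 8*(i / 2)`[13,3]→9
lane 13: G=3 (13/4), T=1 (13%4)
i=3: r=3+8=11, c=1*2+1=3
row: 9 vs 11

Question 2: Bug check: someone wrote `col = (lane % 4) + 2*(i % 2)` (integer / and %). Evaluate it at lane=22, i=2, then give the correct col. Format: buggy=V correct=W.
`(lane % 4) + 2*(i % 2)`[22,2]→2
22: G=5,T=2
[2] (5+8,2*2+0) = (13,4)
col: 2 vs 4

buggy=2 correct=4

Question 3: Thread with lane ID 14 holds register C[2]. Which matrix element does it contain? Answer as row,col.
lane 14: grp=3 (14/4), tig=2 (14%4)
i=2: r=3+8=11, c=2*2+0=4

11,4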